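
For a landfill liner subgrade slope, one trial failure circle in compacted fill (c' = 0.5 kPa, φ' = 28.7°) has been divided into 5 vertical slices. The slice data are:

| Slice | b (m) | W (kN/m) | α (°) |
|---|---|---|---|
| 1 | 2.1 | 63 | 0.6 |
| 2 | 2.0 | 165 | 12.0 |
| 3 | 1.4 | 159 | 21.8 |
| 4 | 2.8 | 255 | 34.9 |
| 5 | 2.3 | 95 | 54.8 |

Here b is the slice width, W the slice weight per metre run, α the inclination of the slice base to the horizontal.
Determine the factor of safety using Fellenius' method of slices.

FS = 1.12

Ordinary method of slices: FS = Σ[c'·Δl_i + (W_i cosα_i)·tanφ'] / Σ W_i sinα_i, with Δl_i = b_i / cosα_i.
Slice 1: Δl = 2.1/cos0.6° = 2.100 m; N'_1 = 63·cos0.6° = 63.0; c'Δl = 1.05; W sinα = 0.7
Slice 2: Δl = 2.0/cos12.0° = 2.045 m; N'_2 = 165·cos12.0° = 161.4; c'Δl = 1.02; W sinα = 34.3
Slice 3: Δl = 1.4/cos21.8° = 1.508 m; N'_3 = 159·cos21.8° = 147.6; c'Δl = 0.75; W sinα = 59.0
Slice 4: Δl = 2.8/cos34.9° = 3.414 m; N'_4 = 255·cos34.9° = 209.1; c'Δl = 1.71; W sinα = 145.9
Slice 5: Δl = 2.3/cos54.8° = 3.990 m; N'_5 = 95·cos54.8° = 54.8; c'Δl = 2.00; W sinα = 77.6
Σc'Δl = 6.5 kN/m; ΣN' = 635.9 kN/m; ΣW sinα = 317.5 kN/m
Resisting = 6.5 + 635.9·tan28.7° = 6.5 + 348.2 = 354.7 kN/m
FS = 354.7 / 317.5 = 1.117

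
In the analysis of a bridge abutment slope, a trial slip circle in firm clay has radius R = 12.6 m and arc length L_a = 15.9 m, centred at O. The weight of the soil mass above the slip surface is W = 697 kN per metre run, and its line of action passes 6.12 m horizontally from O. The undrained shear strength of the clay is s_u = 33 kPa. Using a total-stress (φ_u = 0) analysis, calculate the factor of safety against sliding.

FS = 1.55

Taking moments about the centre O, the resisting moment is provided by the undrained shear strength acting along the arc:
M_R = s_u·L_a·R = 33·15.90·12.6 = 6611.2 kN·m/m
M_D = W·d = 697·6.12 = 4265.6 kN·m/m
FS = M_R / M_D = 6611.2 / 4265.6 = 1.550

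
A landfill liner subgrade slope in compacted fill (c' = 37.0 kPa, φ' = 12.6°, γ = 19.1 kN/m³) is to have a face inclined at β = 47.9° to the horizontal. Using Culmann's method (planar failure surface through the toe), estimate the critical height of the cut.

Culmann's analysis gives the critical failure plane at α_cr = (β + φ')/2 = (47.9 + 12.6)/2 = 30.2°, and the critical height
H_c = (4c'/γ) · sinβ cosφ' / [1 − cos(β − φ')]
    = (4·37.0/19.1) · sin47.9°·cos12.6° / [1 − cos(35.3°)]
    = 7.749 · 0.7420·0.9759 / [1 − 0.8161]
    = 7.749 · 0.7241 / 0.1839
    = 30.52 m

H_c = 30.52 m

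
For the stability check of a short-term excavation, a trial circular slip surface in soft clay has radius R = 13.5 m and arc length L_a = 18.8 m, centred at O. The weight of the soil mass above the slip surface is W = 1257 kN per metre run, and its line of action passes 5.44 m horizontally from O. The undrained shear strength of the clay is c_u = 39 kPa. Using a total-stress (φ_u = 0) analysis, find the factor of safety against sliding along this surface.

Taking moments about the centre O, the resisting moment is provided by the undrained shear strength acting along the arc:
M_R = c_u·L_a·R = 39·18.80·13.5 = 9898.2 kN·m/m
M_D = W·d = 1257·5.44 = 6838.1 kN·m/m
FS = M_R / M_D = 9898.2 / 6838.1 = 1.448

FS = 1.45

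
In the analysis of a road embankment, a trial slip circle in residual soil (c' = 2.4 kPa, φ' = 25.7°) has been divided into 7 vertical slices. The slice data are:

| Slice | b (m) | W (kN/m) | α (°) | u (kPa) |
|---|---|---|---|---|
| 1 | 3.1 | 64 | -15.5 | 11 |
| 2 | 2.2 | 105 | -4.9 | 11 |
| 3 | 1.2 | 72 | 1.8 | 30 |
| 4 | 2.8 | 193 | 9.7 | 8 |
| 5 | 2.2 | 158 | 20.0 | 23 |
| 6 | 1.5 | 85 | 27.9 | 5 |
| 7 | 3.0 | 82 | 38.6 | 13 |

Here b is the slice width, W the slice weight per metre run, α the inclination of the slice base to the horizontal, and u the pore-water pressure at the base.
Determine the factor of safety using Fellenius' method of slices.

Ordinary method of slices: FS = Σ[c'·Δl_i + (W_i cosα_i − u_i·Δl_i)·tanφ'] / Σ W_i sinα_i, with Δl_i = b_i / cosα_i.
Slice 1: Δl = 3.1/cos(-15.5°) = 3.217 m; N'_1 = 64·cos(-15.5°) − 11·3.217 = 26.3; c'Δl = 7.72; W sinα = -17.1
Slice 2: Δl = 2.2/cos(-4.9°) = 2.208 m; N'_2 = 105·cos(-4.9°) − 11·2.208 = 80.3; c'Δl = 5.30; W sinα = -9.0
Slice 3: Δl = 1.2/cos1.8° = 1.201 m; N'_3 = 72·cos1.8° − 30·1.201 = 35.9; c'Δl = 2.88; W sinα = 2.3
Slice 4: Δl = 2.8/cos9.7° = 2.841 m; N'_4 = 193·cos9.7° − 8·2.841 = 167.5; c'Δl = 6.82; W sinα = 32.5
Slice 5: Δl = 2.2/cos20.0° = 2.341 m; N'_5 = 158·cos20.0° − 23·2.341 = 94.6; c'Δl = 5.62; W sinα = 54.0
Slice 6: Δl = 1.5/cos27.9° = 1.697 m; N'_6 = 85·cos27.9° − 5·1.697 = 66.6; c'Δl = 4.07; W sinα = 39.8
Slice 7: Δl = 3.0/cos38.6° = 3.839 m; N'_7 = 82·cos38.6° − 13·3.839 = 14.2; c'Δl = 9.21; W sinα = 51.2
Σc'Δl = 41.6 kN/m; ΣN' = 485.5 kN/m; ΣW sinα = 153.7 kN/m
Resisting = 41.6 + 485.5·tan25.7° = 41.6 + 233.7 = 275.3 kN/m
FS = 275.3 / 153.7 = 1.791

FS = 1.79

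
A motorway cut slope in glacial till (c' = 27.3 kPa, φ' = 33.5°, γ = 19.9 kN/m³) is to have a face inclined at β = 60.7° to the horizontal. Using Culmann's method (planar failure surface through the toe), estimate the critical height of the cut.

Culmann's analysis gives the critical failure plane at α_cr = (β + φ')/2 = (60.7 + 33.5)/2 = 47.1°, and the critical height
H_c = (4c'/γ) · sinβ cosφ' / [1 − cos(β − φ')]
    = (4·27.3/19.9) · sin60.7°·cos33.5° / [1 − cos(27.2°)]
    = 5.487 · 0.8721·0.8339 / [1 − 0.8894]
    = 5.487 · 0.7272 / 0.1106
    = 36.09 m

H_c = 36.09 m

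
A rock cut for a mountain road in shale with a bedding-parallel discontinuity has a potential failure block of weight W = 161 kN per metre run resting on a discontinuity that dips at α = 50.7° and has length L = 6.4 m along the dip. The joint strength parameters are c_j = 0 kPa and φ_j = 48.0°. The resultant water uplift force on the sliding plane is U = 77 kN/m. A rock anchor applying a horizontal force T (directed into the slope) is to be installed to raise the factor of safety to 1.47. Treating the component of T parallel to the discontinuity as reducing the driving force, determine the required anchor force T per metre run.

Resolving forces along and normal to the sliding plane, with the horizontal anchor force T adding T·sinα to the effective normal force and T·cosα acting up the plane against the driving force:
FS = [c_jL + (W cosα − U + T sinα) tanφ_j] / [W sinα − T cosα]
Without the anchor: N' = 25.0 kN/m, driving T_d = 124.6 kN/m, resisting R = 0·6.4 + 25.0·tan48.0° = 27.7 kN/m, FS = 0.22.
Setting FS = 1.47 and solving for T:
1.47·(124.6 − T cos50.7°) = 27.7 + T sin50.7°·tan48.0°
T·(sin50.7°·tan48.0° + 1.47·cos50.7°) = 1.47·124.6 − 27.7
T·(0.7738·1.1106 + 1.47·0.6334) = 183.1 − 27.7 = 155.4
T·1.7905 = 155.4
T = 86.8 kN/m

T = 87 kN/m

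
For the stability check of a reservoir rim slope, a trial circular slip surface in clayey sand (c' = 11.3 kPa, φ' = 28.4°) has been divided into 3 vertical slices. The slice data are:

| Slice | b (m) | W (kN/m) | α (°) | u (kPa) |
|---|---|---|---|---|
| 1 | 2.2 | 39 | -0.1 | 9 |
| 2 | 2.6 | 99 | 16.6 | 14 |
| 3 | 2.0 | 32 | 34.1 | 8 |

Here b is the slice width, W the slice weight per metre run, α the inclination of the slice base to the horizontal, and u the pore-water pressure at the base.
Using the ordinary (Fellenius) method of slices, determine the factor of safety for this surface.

Ordinary method of slices: FS = Σ[c'·Δl_i + (W_i cosα_i − u_i·Δl_i)·tanφ'] / Σ W_i sinα_i, with Δl_i = b_i / cosα_i.
Slice 1: Δl = 2.2/cos(-0.1°) = 2.200 m; N'_1 = 39·cos(-0.1°) − 9·2.200 = 19.2; c'Δl = 24.86; W sinα = -0.1
Slice 2: Δl = 2.6/cos16.6° = 2.713 m; N'_2 = 99·cos16.6° − 14·2.713 = 56.9; c'Δl = 30.66; W sinα = 28.3
Slice 3: Δl = 2.0/cos34.1° = 2.415 m; N'_3 = 32·cos34.1° − 8·2.415 = 7.2; c'Δl = 27.29; W sinα = 17.9
Σc'Δl = 82.8 kN/m; ΣN' = 83.3 kN/m; ΣW sinα = 46.2 kN/m
Resisting = 82.8 + 83.3·tan28.4° = 82.8 + 45.0 = 127.8 kN/m
FS = 127.8 / 46.2 = 2.770

FS = 2.77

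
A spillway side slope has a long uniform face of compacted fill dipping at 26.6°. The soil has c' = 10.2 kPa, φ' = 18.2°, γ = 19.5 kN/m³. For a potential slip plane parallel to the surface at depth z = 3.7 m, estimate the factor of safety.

FS = 1.01

For an infinite slope with a slip plane parallel to the surface (no pore pressure): FS = [c' + γz cos²β tanφ'] / [γz sinβ cosβ].
γz = 19.5·3.7 = 72.15 kN/m²
Numerator = 10.2 + 72.15·cos²26.6°·tan18.2° = 10.2 + 72.15·0.7995·0.3288 = 29.166 kPa
Denominator = 72.15·sin26.6°·cos26.6° = 72.15·0.4478·0.8942 = 28.886 kPa
FS = 29.166 / 28.886 = 1.010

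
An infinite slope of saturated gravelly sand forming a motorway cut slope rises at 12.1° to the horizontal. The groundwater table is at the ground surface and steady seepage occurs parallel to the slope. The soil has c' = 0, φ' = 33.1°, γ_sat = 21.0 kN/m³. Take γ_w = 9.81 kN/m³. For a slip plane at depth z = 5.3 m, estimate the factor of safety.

FS = 1.62

With seepage parallel to the slope and the water table at the surface, the effective normal stress on the slip plane uses the buoyant unit weight γ' = γ_sat − γ_w while the driving shear stress uses γ_sat:
FS = [c' + γ' z cos²β tanφ'] / [γ_sat z sinβ cosβ]
(For c' = 0 this reduces to FS = (γ'/γ_sat)·tanφ'/tanβ.)
γ' = 21.0 − 9.81 = 11.19 kN/m³
Numerator = 0.0 + 11.19·5.3·cos²12.1°·tan33.1° = 0.0 + 11.19·5.3·0.9561·0.6519 = 36.963 kPa
Denominator = 21.0·5.3·sin12.1°·cos12.1° = 21.0·5.3·0.2096·0.9778 = 22.812 kPa
FS = 36.963 / 22.812 = 1.620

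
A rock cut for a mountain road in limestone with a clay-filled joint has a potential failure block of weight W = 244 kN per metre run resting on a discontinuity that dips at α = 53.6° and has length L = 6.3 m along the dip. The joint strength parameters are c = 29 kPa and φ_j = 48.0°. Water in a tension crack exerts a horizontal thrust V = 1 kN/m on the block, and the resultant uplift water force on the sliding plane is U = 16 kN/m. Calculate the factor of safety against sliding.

FS = 1.65

Resolving the block weight along and normal to the plane and applying the Mohr–Coulomb strength on the joint:
N' = W cosα − U − V sinα = 244·cos53.6° − 16 − 1·sin53.6° = 128.0 kN/m
Driving force T = W sinα + V cosα = 244·sin53.6° + 1·cos53.6° = 197.0 kN/m
Resisting force R = c·L + N'·tanφ_j = 29·6.3 + 128.0·tan48.0° = 182.7 + 142.1 = 324.8 kN/m
FS = R / T = 324.8 / 197.0 = 1.649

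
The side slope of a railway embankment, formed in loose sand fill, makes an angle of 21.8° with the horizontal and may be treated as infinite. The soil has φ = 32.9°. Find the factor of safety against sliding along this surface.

For a dry cohesionless infinite slope the factor of safety is FS = tanφ / tanβ.
FS = tan32.9° / tan21.8° = 0.6469 / 0.4000 = 1.617

FS = 1.62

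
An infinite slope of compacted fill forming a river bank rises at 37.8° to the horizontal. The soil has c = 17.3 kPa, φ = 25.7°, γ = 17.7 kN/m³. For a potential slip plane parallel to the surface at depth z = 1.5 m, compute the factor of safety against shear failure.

FS = 1.97

For an infinite slope with a slip plane parallel to the surface (no pore pressure): FS = [c + γz cos²β tanφ] / [γz sinβ cosβ].
γz = 17.7·1.5 = 26.55 kN/m²
Numerator = 17.3 + 26.55·cos²37.8°·tan25.7° = 17.3 + 26.55·0.6243·0.4813 = 25.278 kPa
Denominator = 26.55·sin37.8°·cos37.8° = 26.55·0.6129·0.7902 = 12.858 kPa
FS = 25.278 / 12.858 = 1.966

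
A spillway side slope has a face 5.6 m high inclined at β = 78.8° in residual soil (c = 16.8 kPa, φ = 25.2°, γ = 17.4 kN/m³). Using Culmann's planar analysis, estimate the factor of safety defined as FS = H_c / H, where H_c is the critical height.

FS = 1.51

H_c = (4c/γ) · sinβ cosφ / [1 − cos(β − φ)]
    = (4·16.8/17.4) · sin78.8°·cos25.2° / [1 − cos53.6°]
    = 3.862 · 0.8876 / 0.4066 = 8.43 m
FS = H_c / H = 8.43 / 5.6 = 1.506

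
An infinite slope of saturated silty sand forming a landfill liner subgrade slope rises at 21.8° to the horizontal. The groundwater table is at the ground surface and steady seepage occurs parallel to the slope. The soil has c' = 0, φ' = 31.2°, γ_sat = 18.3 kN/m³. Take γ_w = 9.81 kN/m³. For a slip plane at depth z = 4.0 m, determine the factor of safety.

With seepage parallel to the slope and the water table at the surface, the effective normal stress on the slip plane uses the buoyant unit weight γ' = γ_sat − γ_w while the driving shear stress uses γ_sat:
FS = [c' + γ' z cos²β tanφ'] / [γ_sat z sinβ cosβ]
(For c' = 0 this reduces to FS = (γ'/γ_sat)·tanφ'/tanβ.)
γ' = 18.3 − 9.81 = 8.49 kN/m³
Numerator = 0.0 + 8.49·4.0·cos²21.8°·tan31.2° = 0.0 + 8.49·4.0·0.8621·0.6056 = 17.730 kPa
Denominator = 18.3·4.0·sin21.8°·cos21.8° = 18.3·4.0·0.3714·0.9285 = 25.240 kPa
FS = 17.730 / 25.240 = 0.702

FS = 0.70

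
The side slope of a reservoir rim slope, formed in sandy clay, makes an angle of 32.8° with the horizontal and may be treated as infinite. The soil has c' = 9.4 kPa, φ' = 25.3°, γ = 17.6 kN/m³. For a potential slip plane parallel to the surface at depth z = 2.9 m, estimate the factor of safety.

For an infinite slope with a slip plane parallel to the surface (no pore pressure): FS = [c' + γz cos²β tanφ'] / [γz sinβ cosβ].
γz = 17.6·2.9 = 51.04 kN/m²
Numerator = 9.4 + 51.04·cos²32.8°·tan25.3° = 9.4 + 51.04·0.7066·0.4727 = 26.447 kPa
Denominator = 51.04·sin32.8°·cos32.8° = 51.04·0.5417·0.8406 = 23.241 kPa
FS = 26.447 / 23.241 = 1.138

FS = 1.14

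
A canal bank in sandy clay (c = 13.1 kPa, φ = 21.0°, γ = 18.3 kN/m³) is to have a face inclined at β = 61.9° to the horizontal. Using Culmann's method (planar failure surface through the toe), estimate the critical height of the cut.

Culmann's analysis gives the critical failure plane at α_cr = (β + φ)/2 = (61.9 + 21.0)/2 = 41.5°, and the critical height
H_c = (4c/γ) · sinβ cosφ / [1 − cos(β − φ)]
    = (4·13.1/18.3) · sin61.9°·cos21.0° / [1 − cos(40.9°)]
    = 2.863 · 0.8821·0.9336 / [1 − 0.7559]
    = 2.863 · 0.8235 / 0.2441
    = 9.66 m

H_c = 9.66 m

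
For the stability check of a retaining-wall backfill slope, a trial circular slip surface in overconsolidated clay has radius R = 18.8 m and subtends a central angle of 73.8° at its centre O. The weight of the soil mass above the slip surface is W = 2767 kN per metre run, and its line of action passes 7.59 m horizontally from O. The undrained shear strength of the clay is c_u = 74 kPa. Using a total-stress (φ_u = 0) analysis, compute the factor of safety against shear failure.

FS = 1.60

Taking moments about the centre O, the resisting moment is provided by the undrained shear strength acting along the arc:
Arc length L_a = R·θ = 18.8·(73.8°·π/180) = 18.8·1.2881 = 24.22 m
M_R = c_u·L_a·R = 74·24.22·18.8 = 33688.5 kN·m/m
M_D = W·d = 2767·7.59 = 21001.5 kN·m/m
FS = M_R / M_D = 33688.5 / 21001.5 = 1.604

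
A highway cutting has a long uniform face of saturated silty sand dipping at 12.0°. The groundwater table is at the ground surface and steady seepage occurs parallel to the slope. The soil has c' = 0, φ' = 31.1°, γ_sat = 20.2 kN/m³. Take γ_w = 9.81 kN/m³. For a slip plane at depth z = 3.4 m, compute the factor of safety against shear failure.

FS = 1.46

With seepage parallel to the slope and the water table at the surface, the effective normal stress on the slip plane uses the buoyant unit weight γ' = γ_sat − γ_w while the driving shear stress uses γ_sat:
FS = [c' + γ' z cos²β tanφ'] / [γ_sat z sinβ cosβ]
(For c' = 0 this reduces to FS = (γ'/γ_sat)·tanφ'/tanβ.)
γ' = 20.2 − 9.81 = 10.39 kN/m³
Numerator = 0.0 + 10.39·3.4·cos²12.0°·tan31.1° = 0.0 + 10.39·3.4·0.9568·0.6032 = 20.389 kPa
Denominator = 20.2·3.4·sin12.0°·cos12.0° = 20.2·3.4·0.2079·0.9781 = 13.967 kPa
FS = 20.389 / 13.967 = 1.460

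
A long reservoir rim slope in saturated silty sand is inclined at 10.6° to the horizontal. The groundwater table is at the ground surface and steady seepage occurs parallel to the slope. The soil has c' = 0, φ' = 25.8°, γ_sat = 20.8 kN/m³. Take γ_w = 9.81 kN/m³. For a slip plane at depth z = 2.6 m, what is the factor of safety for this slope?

FS = 1.36

With seepage parallel to the slope and the water table at the surface, the effective normal stress on the slip plane uses the buoyant unit weight γ' = γ_sat − γ_w while the driving shear stress uses γ_sat:
FS = [c' + γ' z cos²β tanφ'] / [γ_sat z sinβ cosβ]
(For c' = 0 this reduces to FS = (γ'/γ_sat)·tanφ'/tanβ.)
γ' = 20.8 − 9.81 = 10.99 kN/m³
Numerator = 0.0 + 10.99·2.6·cos²10.6°·tan25.8° = 0.0 + 10.99·2.6·0.9662·0.4834 = 13.346 kPa
Denominator = 20.8·2.6·sin10.6°·cos10.6° = 20.8·2.6·0.1840·0.9829 = 9.778 kPa
FS = 13.346 / 9.778 = 1.365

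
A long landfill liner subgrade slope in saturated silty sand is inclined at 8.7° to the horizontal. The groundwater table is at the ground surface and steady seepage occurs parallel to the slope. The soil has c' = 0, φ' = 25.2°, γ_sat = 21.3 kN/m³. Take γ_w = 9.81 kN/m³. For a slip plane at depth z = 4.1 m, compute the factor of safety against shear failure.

FS = 1.66

With seepage parallel to the slope and the water table at the surface, the effective normal stress on the slip plane uses the buoyant unit weight γ' = γ_sat − γ_w while the driving shear stress uses γ_sat:
FS = [c' + γ' z cos²β tanφ'] / [γ_sat z sinβ cosβ]
(For c' = 0 this reduces to FS = (γ'/γ_sat)·tanφ'/tanβ.)
γ' = 21.3 − 9.81 = 11.49 kN/m³
Numerator = 0.0 + 11.49·4.1·cos²8.7°·tan25.2° = 0.0 + 11.49·4.1·0.9771·0.4706 = 21.661 kPa
Denominator = 21.3·4.1·sin8.7°·cos8.7° = 21.3·4.1·0.1513·0.9885 = 13.058 kPa
FS = 21.661 / 13.058 = 1.659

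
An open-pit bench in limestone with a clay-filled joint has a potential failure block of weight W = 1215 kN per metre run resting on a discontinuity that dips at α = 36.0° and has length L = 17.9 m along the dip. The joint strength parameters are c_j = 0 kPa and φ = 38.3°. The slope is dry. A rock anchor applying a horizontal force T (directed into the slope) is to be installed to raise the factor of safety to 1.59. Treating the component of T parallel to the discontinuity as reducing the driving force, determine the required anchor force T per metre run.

T = 205 kN/m

Resolving forces along and normal to the sliding plane, with the horizontal anchor force T adding T·sinα to the effective normal force and T·cosα acting up the plane against the driving force:
FS = [c_jL + (W cosα + T sinα) tanφ] / [W sinα − T cosα]
Without the anchor: N' = 983.0 kN/m, driving T_d = 714.2 kN/m, resisting R = 0·17.9 + 983.0·tan38.3° = 776.3 kN/m, FS = 1.09.
Setting FS = 1.59 and solving for T:
1.59·(714.2 − T cos36.0°) = 776.3 + T sin36.0°·tan38.3°
T·(sin36.0°·tan38.3° + 1.59·cos36.0°) = 1.59·714.2 − 776.3
T·(0.5878·0.7898 + 1.59·0.8090) = 1135.5 − 776.3 = 359.2
T·1.7505 = 359.2
T = 205.2 kN/m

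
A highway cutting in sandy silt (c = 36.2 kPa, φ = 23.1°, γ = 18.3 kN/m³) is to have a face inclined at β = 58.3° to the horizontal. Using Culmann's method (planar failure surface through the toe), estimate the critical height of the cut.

H_c = 33.86 m

Culmann's analysis gives the critical failure plane at α_cr = (β + φ)/2 = (58.3 + 23.1)/2 = 40.7°, and the critical height
H_c = (4c/γ) · sinβ cosφ / [1 − cos(β − φ)]
    = (4·36.2/18.3) · sin58.3°·cos23.1° / [1 − cos(35.2°)]
    = 7.913 · 0.8508·0.9198 / [1 − 0.8171]
    = 7.913 · 0.7826 / 0.1829
    = 33.86 m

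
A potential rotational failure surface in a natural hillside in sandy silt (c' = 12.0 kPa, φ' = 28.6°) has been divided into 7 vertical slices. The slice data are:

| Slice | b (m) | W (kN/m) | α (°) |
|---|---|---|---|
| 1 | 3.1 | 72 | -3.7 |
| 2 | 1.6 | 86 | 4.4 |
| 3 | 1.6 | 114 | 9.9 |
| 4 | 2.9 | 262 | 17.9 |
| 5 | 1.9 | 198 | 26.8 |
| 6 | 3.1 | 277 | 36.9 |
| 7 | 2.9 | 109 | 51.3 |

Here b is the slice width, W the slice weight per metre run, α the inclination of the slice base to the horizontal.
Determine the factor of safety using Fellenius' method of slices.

FS = 1.76

Ordinary method of slices: FS = Σ[c'·Δl_i + (W_i cosα_i)·tanφ'] / Σ W_i sinα_i, with Δl_i = b_i / cosα_i.
Slice 1: Δl = 3.1/cos(-3.7°) = 3.106 m; N'_1 = 72·cos(-3.7°) = 71.8; c'Δl = 37.28; W sinα = -4.6
Slice 2: Δl = 1.6/cos4.4° = 1.605 m; N'_2 = 86·cos4.4° = 85.7; c'Δl = 19.26; W sinα = 6.6
Slice 3: Δl = 1.6/cos9.9° = 1.624 m; N'_3 = 114·cos9.9° = 112.3; c'Δl = 19.49; W sinα = 19.6
Slice 4: Δl = 2.9/cos17.9° = 3.048 m; N'_4 = 262·cos17.9° = 249.3; c'Δl = 36.57; W sinα = 80.5
Slice 5: Δl = 1.9/cos26.8° = 2.129 m; N'_5 = 198·cos26.8° = 176.7; c'Δl = 25.54; W sinα = 89.3
Slice 6: Δl = 3.1/cos36.9° = 3.877 m; N'_6 = 277·cos36.9° = 221.5; c'Δl = 46.52; W sinα = 166.3
Slice 7: Δl = 2.9/cos51.3° = 4.638 m; N'_7 = 109·cos51.3° = 68.2; c'Δl = 55.66; W sinα = 85.1
Σc'Δl = 240.3 kN/m; ΣN' = 985.6 kN/m; ΣW sinα = 442.7 kN/m
Resisting = 240.3 + 985.6·tan28.6° = 240.3 + 537.4 = 777.7 kN/m
FS = 777.7 / 442.7 = 1.757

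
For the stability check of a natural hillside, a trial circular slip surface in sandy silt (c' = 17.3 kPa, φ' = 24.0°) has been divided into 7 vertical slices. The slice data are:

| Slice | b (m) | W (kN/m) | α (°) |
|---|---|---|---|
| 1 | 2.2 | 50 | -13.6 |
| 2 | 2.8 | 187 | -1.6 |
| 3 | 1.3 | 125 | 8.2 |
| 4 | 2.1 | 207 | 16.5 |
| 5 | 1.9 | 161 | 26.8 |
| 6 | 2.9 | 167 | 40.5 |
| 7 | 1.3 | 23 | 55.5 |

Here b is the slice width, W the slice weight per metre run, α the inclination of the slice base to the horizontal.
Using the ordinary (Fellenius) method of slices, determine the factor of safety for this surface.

FS = 2.56

Ordinary method of slices: FS = Σ[c'·Δl_i + (W_i cosα_i)·tanφ'] / Σ W_i sinα_i, with Δl_i = b_i / cosα_i.
Slice 1: Δl = 2.2/cos(-13.6°) = 2.263 m; N'_1 = 50·cos(-13.6°) = 48.6; c'Δl = 39.16; W sinα = -11.8
Slice 2: Δl = 2.8/cos(-1.6°) = 2.801 m; N'_2 = 187·cos(-1.6°) = 186.9; c'Δl = 48.46; W sinα = -5.2
Slice 3: Δl = 1.3/cos8.2° = 1.313 m; N'_3 = 125·cos8.2° = 123.7; c'Δl = 22.72; W sinα = 17.8
Slice 4: Δl = 2.1/cos16.5° = 2.190 m; N'_4 = 207·cos16.5° = 198.5; c'Δl = 37.89; W sinα = 58.8
Slice 5: Δl = 1.9/cos26.8° = 2.129 m; N'_5 = 161·cos26.8° = 143.7; c'Δl = 36.83; W sinα = 72.6
Slice 6: Δl = 2.9/cos40.5° = 3.814 m; N'_6 = 167·cos40.5° = 127.0; c'Δl = 65.98; W sinα = 108.5
Slice 7: Δl = 1.3/cos55.5° = 2.295 m; N'_7 = 23·cos55.5° = 13.0; c'Δl = 39.71; W sinα = 19.0
Σc'Δl = 290.7 kN/m; ΣN' = 841.4 kN/m; ΣW sinα = 259.6 kN/m
Resisting = 290.7 + 841.4·tan24.0° = 290.7 + 374.6 = 665.4 kN/m
FS = 665.4 / 259.6 = 2.563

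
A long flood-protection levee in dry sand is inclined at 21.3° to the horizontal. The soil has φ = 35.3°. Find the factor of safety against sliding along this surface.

FS = 1.82

For a dry cohesionless infinite slope the factor of safety is FS = tanφ / tanβ.
FS = tan35.3° / tan21.3° = 0.7080 / 0.3899 = 1.816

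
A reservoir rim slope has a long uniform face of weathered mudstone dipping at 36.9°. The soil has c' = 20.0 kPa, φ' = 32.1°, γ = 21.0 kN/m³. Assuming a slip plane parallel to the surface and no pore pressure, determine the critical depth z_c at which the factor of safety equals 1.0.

Setting FS = 1.00 in FS = [c' + γz cos²β tanφ'] / [γz sinβ cosβ] and solving for z:
z = c' / [γ cosβ (FS·sinβ − cosβ·tanφ')]
  = 20.0 / [21.0·cos36.9°·(1.00·sin36.9° − cos36.9°·tan32.1°)]
  = 20.0 / [21.0·0.7997·(1.00·0.6004 − 0.7997·0.6273)]
  = 20.0 / 1.6588 = 12.057 m

z_c = 12.06 m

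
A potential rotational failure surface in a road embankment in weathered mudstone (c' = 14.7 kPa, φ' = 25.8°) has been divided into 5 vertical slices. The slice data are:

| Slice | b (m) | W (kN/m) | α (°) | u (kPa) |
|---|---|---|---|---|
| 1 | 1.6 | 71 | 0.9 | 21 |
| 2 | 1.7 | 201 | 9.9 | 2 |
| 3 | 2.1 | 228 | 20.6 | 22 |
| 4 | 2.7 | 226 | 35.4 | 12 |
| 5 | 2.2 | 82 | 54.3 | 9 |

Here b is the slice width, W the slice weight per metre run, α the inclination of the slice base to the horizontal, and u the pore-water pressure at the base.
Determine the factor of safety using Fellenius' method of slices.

FS = 1.45

Ordinary method of slices: FS = Σ[c'·Δl_i + (W_i cosα_i − u_i·Δl_i)·tanφ'] / Σ W_i sinα_i, with Δl_i = b_i / cosα_i.
Slice 1: Δl = 1.6/cos0.9° = 1.600 m; N'_1 = 71·cos0.9° − 21·1.600 = 37.4; c'Δl = 23.52; W sinα = 1.1
Slice 2: Δl = 1.7/cos9.9° = 1.726 m; N'_2 = 201·cos9.9° − 2·1.726 = 194.6; c'Δl = 25.37; W sinα = 34.6
Slice 3: Δl = 2.1/cos20.6° = 2.243 m; N'_3 = 228·cos20.6° − 22·2.243 = 164.1; c'Δl = 32.98; W sinα = 80.2
Slice 4: Δl = 2.7/cos35.4° = 3.312 m; N'_4 = 226·cos35.4° − 12·3.312 = 144.5; c'Δl = 48.69; W sinα = 130.9
Slice 5: Δl = 2.2/cos54.3° = 3.770 m; N'_5 = 82·cos54.3° − 9·3.770 = 13.9; c'Δl = 55.42; W sinα = 66.6
Σc'Δl = 186.0 kN/m; ΣN' = 554.4 kN/m; ΣW sinα = 313.4 kN/m
Resisting = 186.0 + 554.4·tan25.8° = 186.0 + 268.0 = 454.0 kN/m
FS = 454.0 / 313.4 = 1.449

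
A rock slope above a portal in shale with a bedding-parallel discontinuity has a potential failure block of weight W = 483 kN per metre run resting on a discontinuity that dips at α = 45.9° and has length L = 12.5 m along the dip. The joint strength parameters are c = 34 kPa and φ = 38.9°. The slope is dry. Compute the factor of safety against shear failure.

Resolving the block weight along and normal to the plane and applying the Mohr–Coulomb strength on the joint:
N' = W cosα = 483·cos45.9° = 336.1 kN/m
Driving force T = W sinα = 483·sin45.9° = 346.9 kN/m
Resisting force R = c·L + N'·tanφ = 34·12.5 + 336.1·tan38.9° = 425.0 + 271.2 = 696.2 kN/m
FS = R / T = 696.2 / 346.9 = 2.007

FS = 2.01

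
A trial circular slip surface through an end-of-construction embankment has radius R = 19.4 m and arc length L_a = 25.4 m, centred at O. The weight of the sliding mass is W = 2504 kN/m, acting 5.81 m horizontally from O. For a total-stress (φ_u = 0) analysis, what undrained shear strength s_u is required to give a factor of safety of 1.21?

FS = s_u·L_a·R / (W·d), so s_u = FS·W·d / (L_a·R).
s_u = 1.21·2504·5.81 / (25.40·19.4) = 17603.4 / 492.76 = 35.72 kPa

s_u = 35.7 kPa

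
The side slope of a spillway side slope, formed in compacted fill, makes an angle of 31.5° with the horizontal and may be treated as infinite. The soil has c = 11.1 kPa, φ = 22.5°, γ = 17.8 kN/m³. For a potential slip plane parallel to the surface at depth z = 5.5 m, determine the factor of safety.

For an infinite slope with a slip plane parallel to the surface (no pore pressure): FS = [c + γz cos²β tanφ] / [γz sinβ cosβ].
γz = 17.8·5.5 = 97.90 kN/m²
Numerator = 11.1 + 97.90·cos²31.5°·tan22.5° = 11.1 + 97.90·0.7270·0.4142 = 40.581 kPa
Denominator = 97.90·sin31.5°·cos31.5° = 97.90·0.5225·0.8526 = 43.615 kPa
FS = 40.581 / 43.615 = 0.930

FS = 0.93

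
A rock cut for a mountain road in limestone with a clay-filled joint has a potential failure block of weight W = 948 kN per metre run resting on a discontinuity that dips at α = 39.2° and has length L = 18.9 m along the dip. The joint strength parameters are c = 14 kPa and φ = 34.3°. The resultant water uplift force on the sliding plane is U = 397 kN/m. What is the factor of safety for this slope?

Resolving the block weight along and normal to the plane and applying the Mohr–Coulomb strength on the joint:
N' = W cosα − U = 948·cos39.2° − 397 = 337.6 kN/m
Driving force T = W sinα = 948·sin39.2° = 599.2 kN/m
Resisting force R = c·L + N'·tanφ = 14·18.9 + 337.6·tan34.3° = 264.6 + 230.3 = 494.9 kN/m
FS = R / T = 494.9 / 599.2 = 0.826

FS = 0.83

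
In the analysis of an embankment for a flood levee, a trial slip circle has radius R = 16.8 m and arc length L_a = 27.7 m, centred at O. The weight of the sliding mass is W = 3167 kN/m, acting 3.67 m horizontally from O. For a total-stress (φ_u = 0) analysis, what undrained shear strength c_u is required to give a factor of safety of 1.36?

c_u = 34.0 kPa

FS = c_u·L_a·R / (W·d), so c_u = FS·W·d / (L_a·R).
c_u = 1.36·3167·3.67 / (27.70·16.8) = 15807.1 / 465.36 = 33.97 kPa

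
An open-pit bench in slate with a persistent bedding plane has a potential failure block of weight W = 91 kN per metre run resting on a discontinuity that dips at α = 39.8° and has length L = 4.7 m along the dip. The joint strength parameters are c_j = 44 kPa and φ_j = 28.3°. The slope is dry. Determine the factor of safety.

FS = 4.20

Resolving the block weight along and normal to the plane and applying the Mohr–Coulomb strength on the joint:
N' = W cosα = 91·cos39.8° = 69.9 kN/m
Driving force T = W sinα = 91·sin39.8° = 58.2 kN/m
Resisting force R = c_j·L + N'·tanφ_j = 44·4.7 + 69.9·tan28.3° = 206.8 + 37.6 = 244.4 kN/m
FS = R / T = 244.4 / 58.2 = 4.196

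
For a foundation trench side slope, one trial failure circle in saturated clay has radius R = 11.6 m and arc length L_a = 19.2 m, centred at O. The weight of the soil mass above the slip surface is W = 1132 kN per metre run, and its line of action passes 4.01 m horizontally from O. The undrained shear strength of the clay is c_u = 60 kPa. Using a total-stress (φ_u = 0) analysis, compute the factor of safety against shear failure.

Taking moments about the centre O, the resisting moment is provided by the undrained shear strength acting along the arc:
M_R = c_u·L_a·R = 60·19.20·11.6 = 13363.2 kN·m/m
M_D = W·d = 1132·4.01 = 4539.3 kN·m/m
FS = M_R / M_D = 13363.2 / 4539.3 = 2.944

FS = 2.94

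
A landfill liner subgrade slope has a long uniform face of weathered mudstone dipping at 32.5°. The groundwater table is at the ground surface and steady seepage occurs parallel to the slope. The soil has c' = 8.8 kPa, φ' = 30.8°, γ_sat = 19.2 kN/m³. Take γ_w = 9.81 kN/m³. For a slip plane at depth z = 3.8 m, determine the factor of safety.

FS = 0.72

With seepage parallel to the slope and the water table at the surface, the effective normal stress on the slip plane uses the buoyant unit weight γ' = γ_sat − γ_w while the driving shear stress uses γ_sat:
FS = [c' + γ' z cos²β tanφ'] / [γ_sat z sinβ cosβ]
γ' = 19.2 − 9.81 = 9.39 kN/m³
Numerator = 8.8 + 9.39·3.8·cos²32.5°·tan30.8° = 8.8 + 9.39·3.8·0.7113·0.5961 = 23.930 kPa
Denominator = 19.2·3.8·sin32.5°·cos32.5° = 19.2·3.8·0.5373·0.8434 = 33.062 kPa
FS = 23.930 / 33.062 = 0.724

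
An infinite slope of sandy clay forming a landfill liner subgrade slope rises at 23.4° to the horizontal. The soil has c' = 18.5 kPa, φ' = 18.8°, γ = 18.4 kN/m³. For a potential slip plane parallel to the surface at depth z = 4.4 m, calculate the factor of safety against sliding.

For an infinite slope with a slip plane parallel to the surface (no pore pressure): FS = [c' + γz cos²β tanφ'] / [γz sinβ cosβ].
γz = 18.4·4.4 = 80.96 kN/m²
Numerator = 18.5 + 80.96·cos²23.4°·tan18.8° = 18.5 + 80.96·0.8423·0.3404 = 41.714 kPa
Denominator = 80.96·sin23.4°·cos23.4° = 80.96·0.3971·0.9178 = 29.509 kPa
FS = 41.714 / 29.509 = 1.414

FS = 1.41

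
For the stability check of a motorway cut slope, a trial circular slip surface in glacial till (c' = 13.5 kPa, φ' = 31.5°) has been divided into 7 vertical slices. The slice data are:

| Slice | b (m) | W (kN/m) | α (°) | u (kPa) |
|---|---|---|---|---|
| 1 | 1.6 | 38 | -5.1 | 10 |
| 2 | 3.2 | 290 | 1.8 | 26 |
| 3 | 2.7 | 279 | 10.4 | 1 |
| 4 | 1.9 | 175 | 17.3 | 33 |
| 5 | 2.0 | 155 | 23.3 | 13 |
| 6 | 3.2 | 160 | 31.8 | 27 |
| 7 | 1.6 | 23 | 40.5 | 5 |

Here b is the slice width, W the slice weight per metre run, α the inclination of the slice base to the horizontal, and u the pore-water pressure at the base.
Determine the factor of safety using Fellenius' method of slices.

FS = 2.61

Ordinary method of slices: FS = Σ[c'·Δl_i + (W_i cosα_i − u_i·Δl_i)·tanφ'] / Σ W_i sinα_i, with Δl_i = b_i / cosα_i.
Slice 1: Δl = 1.6/cos(-5.1°) = 1.606 m; N'_1 = 38·cos(-5.1°) − 10·1.606 = 21.8; c'Δl = 21.69; W sinα = -3.4
Slice 2: Δl = 3.2/cos1.8° = 3.202 m; N'_2 = 290·cos1.8° − 26·3.202 = 206.6; c'Δl = 43.22; W sinα = 9.1
Slice 3: Δl = 2.7/cos10.4° = 2.745 m; N'_3 = 279·cos10.4° − 1·2.745 = 271.7; c'Δl = 37.06; W sinα = 50.4
Slice 4: Δl = 1.9/cos17.3° = 1.990 m; N'_4 = 175·cos17.3° − 33·1.990 = 101.4; c'Δl = 26.87; W sinα = 52.0
Slice 5: Δl = 2.0/cos23.3° = 2.178 m; N'_5 = 155·cos23.3° − 13·2.178 = 114.1; c'Δl = 29.40; W sinα = 61.3
Slice 6: Δl = 3.2/cos31.8° = 3.765 m; N'_6 = 160·cos31.8° − 27·3.765 = 34.3; c'Δl = 50.83; W sinα = 84.3
Slice 7: Δl = 1.6/cos40.5° = 2.104 m; N'_7 = 23·cos40.5° − 5·2.104 = 7.0; c'Δl = 28.41; W sinα = 14.9
Σc'Δl = 237.5 kN/m; ΣN' = 756.8 kN/m; ΣW sinα = 268.7 kN/m
Resisting = 237.5 + 756.8·tan31.5° = 237.5 + 463.8 = 701.2 kN/m
FS = 701.2 / 268.7 = 2.610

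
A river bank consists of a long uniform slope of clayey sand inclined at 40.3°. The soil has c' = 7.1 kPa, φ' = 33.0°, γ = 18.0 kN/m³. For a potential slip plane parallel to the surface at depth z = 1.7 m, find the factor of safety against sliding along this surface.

For an infinite slope with a slip plane parallel to the surface (no pore pressure): FS = [c' + γz cos²β tanφ'] / [γz sinβ cosβ].
γz = 18.0·1.7 = 30.60 kN/m²
Numerator = 7.1 + 30.60·cos²40.3°·tan33.0° = 7.1 + 30.60·0.5817·0.6494 = 18.659 kPa
Denominator = 30.60·sin40.3°·cos40.3° = 30.60·0.6468·0.7627 = 15.095 kPa
FS = 18.659 / 15.095 = 1.236

FS = 1.24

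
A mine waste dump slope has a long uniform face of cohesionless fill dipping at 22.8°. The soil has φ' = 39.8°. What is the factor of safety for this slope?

FS = 1.98

For a dry cohesionless infinite slope the factor of safety is FS = tanφ' / tanβ.
FS = tan39.8° / tan22.8° = 0.8332 / 0.4204 = 1.982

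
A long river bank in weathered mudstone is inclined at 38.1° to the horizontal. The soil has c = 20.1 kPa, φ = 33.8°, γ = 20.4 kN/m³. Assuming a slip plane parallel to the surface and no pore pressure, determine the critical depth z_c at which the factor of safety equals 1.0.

z_c = 13.88 m

Setting FS = 1.00 in FS = [c + γz cos²β tanφ] / [γz sinβ cosβ] and solving for z:
z = c / [γ cosβ (FS·sinβ − cosβ·tanφ)]
  = 20.1 / [20.4·cos38.1°·(1.00·sin38.1° − cos38.1°·tan33.8°)]
  = 20.1 / [20.4·0.7869·(1.00·0.6170 − 0.7869·0.6694)]
  = 20.1 / 1.4485 = 13.877 m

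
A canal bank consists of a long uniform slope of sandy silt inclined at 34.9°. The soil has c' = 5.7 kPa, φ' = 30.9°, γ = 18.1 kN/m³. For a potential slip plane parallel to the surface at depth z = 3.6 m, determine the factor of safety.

FS = 1.04

For an infinite slope with a slip plane parallel to the surface (no pore pressure): FS = [c' + γz cos²β tanφ'] / [γz sinβ cosβ].
γz = 18.1·3.6 = 65.16 kN/m²
Numerator = 5.7 + 65.16·cos²34.9°·tan30.9° = 5.7 + 65.16·0.6726·0.5985 = 31.932 kPa
Denominator = 65.16·sin34.9°·cos34.9° = 65.16·0.5721·0.8202 = 30.576 kPa
FS = 31.932 / 30.576 = 1.044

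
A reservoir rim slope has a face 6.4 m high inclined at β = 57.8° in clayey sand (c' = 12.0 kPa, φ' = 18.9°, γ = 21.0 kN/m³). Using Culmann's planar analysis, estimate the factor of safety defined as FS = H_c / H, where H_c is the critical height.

H_c = (4c'/γ) · sinβ cosφ' / [1 − cos(β − φ')]
    = (4·12.0/21.0) · sin57.8°·cos18.9° / [1 − cos38.9°]
    = 2.286 · 0.8006 / 0.2218 = 8.25 m
FS = H_c / H = 8.25 / 6.4 = 1.289

FS = 1.29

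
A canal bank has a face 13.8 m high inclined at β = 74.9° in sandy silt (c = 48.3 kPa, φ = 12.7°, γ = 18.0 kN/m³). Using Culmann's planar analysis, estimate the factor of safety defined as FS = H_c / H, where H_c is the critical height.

FS = 1.37

H_c = (4c/γ) · sinβ cosφ / [1 − cos(β − φ)]
    = (4·48.3/18.0) · sin74.9°·cos12.7° / [1 − cos62.2°]
    = 10.733 · 0.9419 / 0.5336 = 18.94 m
FS = H_c / H = 18.94 / 13.8 = 1.373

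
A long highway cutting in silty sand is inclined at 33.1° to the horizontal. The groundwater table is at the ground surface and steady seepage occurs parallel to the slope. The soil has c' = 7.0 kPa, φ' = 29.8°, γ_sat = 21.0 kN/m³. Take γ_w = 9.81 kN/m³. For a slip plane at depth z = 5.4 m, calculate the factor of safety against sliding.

With seepage parallel to the slope and the water table at the surface, the effective normal stress on the slip plane uses the buoyant unit weight γ' = γ_sat − γ_w while the driving shear stress uses γ_sat:
FS = [c' + γ' z cos²β tanφ'] / [γ_sat z sinβ cosβ]
γ' = 21.0 − 9.81 = 11.19 kN/m³
Numerator = 7.0 + 11.19·5.4·cos²33.1°·tan29.8° = 7.0 + 11.19·5.4·0.7018·0.5727 = 31.286 kPa
Denominator = 21.0·5.4·sin33.1°·cos33.1° = 21.0·5.4·0.5461·0.8377 = 51.878 kPa
FS = 31.286 / 51.878 = 0.603

FS = 0.60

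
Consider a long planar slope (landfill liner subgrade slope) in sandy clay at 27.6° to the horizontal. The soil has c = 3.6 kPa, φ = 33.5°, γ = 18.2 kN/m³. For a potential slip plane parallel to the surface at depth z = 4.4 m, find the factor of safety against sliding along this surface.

FS = 1.38

For an infinite slope with a slip plane parallel to the surface (no pore pressure): FS = [c + γz cos²β tanφ] / [γz sinβ cosβ].
γz = 18.2·4.4 = 80.08 kN/m²
Numerator = 3.6 + 80.08·cos²27.6°·tan33.5° = 3.6 + 80.08·0.7854·0.6619 = 45.227 kPa
Denominator = 80.08·sin27.6°·cos27.6° = 80.08·0.4633·0.8862 = 32.879 kPa
FS = 45.227 / 32.879 = 1.376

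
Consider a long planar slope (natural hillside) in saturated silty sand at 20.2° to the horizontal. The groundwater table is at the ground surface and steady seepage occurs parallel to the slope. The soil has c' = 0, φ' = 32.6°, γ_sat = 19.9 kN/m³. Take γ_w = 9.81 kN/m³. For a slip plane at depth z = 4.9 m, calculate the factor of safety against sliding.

With seepage parallel to the slope and the water table at the surface, the effective normal stress on the slip plane uses the buoyant unit weight γ' = γ_sat − γ_w while the driving shear stress uses γ_sat:
FS = [c' + γ' z cos²β tanφ'] / [γ_sat z sinβ cosβ]
(For c' = 0 this reduces to FS = (γ'/γ_sat)·tanφ'/tanβ.)
γ' = 19.9 − 9.81 = 10.09 kN/m³
Numerator = 0.0 + 10.09·4.9·cos²20.2°·tan32.6° = 0.0 + 10.09·4.9·0.8808·0.6395 = 27.849 kPa
Denominator = 19.9·4.9·sin20.2°·cos20.2° = 19.9·4.9·0.3453·0.9385 = 31.599 kPa
FS = 27.849 / 31.599 = 0.881

FS = 0.88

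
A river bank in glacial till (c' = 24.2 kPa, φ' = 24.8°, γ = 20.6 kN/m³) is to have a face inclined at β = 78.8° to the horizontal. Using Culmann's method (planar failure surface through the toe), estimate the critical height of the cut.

H_c = 10.15 m

Culmann's analysis gives the critical failure plane at α_cr = (β + φ')/2 = (78.8 + 24.8)/2 = 51.8°, and the critical height
H_c = (4c'/γ) · sinβ cosφ' / [1 − cos(β − φ')]
    = (4·24.2/20.6) · sin78.8°·cos24.8° / [1 − cos(54.0°)]
    = 4.699 · 0.9810·0.9078 / [1 − 0.5878]
    = 4.699 · 0.8905 / 0.4122
    = 10.15 m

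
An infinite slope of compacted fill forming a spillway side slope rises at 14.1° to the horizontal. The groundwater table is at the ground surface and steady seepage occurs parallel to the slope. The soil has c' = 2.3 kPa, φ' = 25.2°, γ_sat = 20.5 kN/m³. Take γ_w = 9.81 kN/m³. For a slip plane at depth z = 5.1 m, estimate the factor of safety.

With seepage parallel to the slope and the water table at the surface, the effective normal stress on the slip plane uses the buoyant unit weight γ' = γ_sat − γ_w while the driving shear stress uses γ_sat:
FS = [c' + γ' z cos²β tanφ'] / [γ_sat z sinβ cosβ]
γ' = 20.5 − 9.81 = 10.69 kN/m³
Numerator = 2.3 + 10.69·5.1·cos²14.1°·tan25.2° = 2.3 + 10.69·5.1·0.9407·0.4706 = 26.432 kPa
Denominator = 20.5·5.1·sin14.1°·cos14.1° = 20.5·5.1·0.2436·0.9699 = 24.703 kPa
FS = 26.432 / 24.703 = 1.070

FS = 1.07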